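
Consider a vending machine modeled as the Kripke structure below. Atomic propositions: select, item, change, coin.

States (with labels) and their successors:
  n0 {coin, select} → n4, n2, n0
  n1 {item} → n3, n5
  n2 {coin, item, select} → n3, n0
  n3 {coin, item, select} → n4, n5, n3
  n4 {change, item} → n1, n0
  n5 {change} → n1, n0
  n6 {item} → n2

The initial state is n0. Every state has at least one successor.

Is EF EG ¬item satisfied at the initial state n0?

States satisfying EG ¬item: {n0, n5}.
States satisfying EF EG ¬item: {n0, n1, n2, n3, n4, n5, n6}.
Some path from n0 reaches a state where EG ¬item holds.
n0 ∈ Sat(EF EG ¬item).

Satisfied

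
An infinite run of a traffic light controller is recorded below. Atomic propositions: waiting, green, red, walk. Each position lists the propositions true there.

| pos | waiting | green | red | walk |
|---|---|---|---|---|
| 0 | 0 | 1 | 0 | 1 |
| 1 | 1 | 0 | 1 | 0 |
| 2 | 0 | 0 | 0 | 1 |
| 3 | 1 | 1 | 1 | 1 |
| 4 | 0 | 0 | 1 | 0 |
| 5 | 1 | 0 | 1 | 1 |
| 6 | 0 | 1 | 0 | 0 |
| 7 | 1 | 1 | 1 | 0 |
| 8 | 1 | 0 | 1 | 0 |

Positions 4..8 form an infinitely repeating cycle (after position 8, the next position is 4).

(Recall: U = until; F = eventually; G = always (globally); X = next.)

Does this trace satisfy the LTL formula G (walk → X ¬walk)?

No

walk → X ¬walk must hold at every position from 0 onward. It fails at position 2, so G (walk → X ¬walk) is false.
Positions where walk holds: 0, 2, 3, 5.
Check X ¬walk at each: 0→ok, 2→fails, 3→ok, 5→ok.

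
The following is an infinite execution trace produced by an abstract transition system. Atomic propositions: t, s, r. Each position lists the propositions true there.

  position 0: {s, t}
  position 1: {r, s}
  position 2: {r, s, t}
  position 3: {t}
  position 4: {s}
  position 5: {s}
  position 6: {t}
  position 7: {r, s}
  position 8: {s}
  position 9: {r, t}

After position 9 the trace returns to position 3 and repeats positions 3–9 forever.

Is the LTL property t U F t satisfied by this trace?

Yes

Walking from position 0: F t first holds at position 0, and t holds at every earlier position along the way, so t U F t holds.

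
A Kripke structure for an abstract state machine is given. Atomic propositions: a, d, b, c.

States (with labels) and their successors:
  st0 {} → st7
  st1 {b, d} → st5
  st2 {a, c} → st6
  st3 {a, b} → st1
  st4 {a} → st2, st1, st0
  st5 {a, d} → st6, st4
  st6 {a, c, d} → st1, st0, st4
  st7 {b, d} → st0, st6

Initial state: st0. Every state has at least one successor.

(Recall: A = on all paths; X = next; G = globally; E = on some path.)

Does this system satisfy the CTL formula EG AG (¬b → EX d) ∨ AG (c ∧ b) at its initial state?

Satisfied

States satisfying AG (¬b → EX d): {st0, st1, st2, st3, st4, st5, st6, st7}.
States satisfying EG AG (¬b → EX d): {st0, st1, st2, st3, st4, st5, st6, st7}.
States satisfying c ∧ b: ∅.
States satisfying AG (c ∧ b): ∅.
States satisfying EG AG (¬b → EX d) ∨ AG (c ∧ b): {st0, st1, st2, st3, st4, st5, st6, st7}.
st0 ∈ Sat(EG AG (¬b → EX d) ∨ AG (c ∧ b)).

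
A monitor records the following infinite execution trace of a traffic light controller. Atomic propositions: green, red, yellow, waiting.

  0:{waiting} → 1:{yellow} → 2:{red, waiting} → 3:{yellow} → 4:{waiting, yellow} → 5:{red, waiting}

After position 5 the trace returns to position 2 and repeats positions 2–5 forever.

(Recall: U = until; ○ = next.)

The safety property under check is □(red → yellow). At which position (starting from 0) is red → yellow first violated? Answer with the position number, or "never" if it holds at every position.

Check red → yellow at each position in order: 0 ✓, 1 ✓.
At position 2 the labels are {red, waiting}, so red → yellow is false there. This is the first violation.

2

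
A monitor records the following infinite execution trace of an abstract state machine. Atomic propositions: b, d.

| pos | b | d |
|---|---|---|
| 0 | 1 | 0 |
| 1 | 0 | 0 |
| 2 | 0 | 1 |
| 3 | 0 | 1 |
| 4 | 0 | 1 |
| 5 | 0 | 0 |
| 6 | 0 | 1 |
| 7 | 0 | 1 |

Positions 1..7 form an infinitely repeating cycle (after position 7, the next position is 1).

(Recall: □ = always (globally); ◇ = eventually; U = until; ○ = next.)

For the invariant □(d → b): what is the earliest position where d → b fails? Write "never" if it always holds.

Check d → b at each position in order: 0 ✓, 1 ✓.
At position 2 the labels are {d}, so d → b is false there. This is the first violation.

2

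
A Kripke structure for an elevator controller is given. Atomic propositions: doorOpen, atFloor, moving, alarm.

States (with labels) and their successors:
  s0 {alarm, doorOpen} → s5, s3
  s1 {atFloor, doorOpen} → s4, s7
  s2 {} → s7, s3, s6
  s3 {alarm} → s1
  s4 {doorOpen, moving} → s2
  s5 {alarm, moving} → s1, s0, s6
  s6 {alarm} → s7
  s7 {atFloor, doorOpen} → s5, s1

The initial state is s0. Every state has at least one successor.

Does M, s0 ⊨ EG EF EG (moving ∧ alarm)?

States satisfying EF EG (moving ∧ alarm): ∅.
States satisfying EG EF EG (moving ∧ alarm): ∅.
No suitable path/successor from s0 witnesses the formula.
s0 ∉ Sat(EG EF EG (moving ∧ alarm)).

Violated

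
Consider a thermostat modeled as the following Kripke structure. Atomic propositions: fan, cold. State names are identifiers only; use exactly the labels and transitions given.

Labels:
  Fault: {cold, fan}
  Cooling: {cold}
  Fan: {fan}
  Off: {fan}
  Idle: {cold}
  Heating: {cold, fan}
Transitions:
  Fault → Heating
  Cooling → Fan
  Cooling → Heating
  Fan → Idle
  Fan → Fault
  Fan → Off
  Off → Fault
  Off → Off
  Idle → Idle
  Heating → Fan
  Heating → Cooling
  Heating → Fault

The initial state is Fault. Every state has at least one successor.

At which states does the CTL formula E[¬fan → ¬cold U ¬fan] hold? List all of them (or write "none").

{Fault, Cooling, Fan, Off, Idle, Heating}

States satisfying ¬fan → ¬cold: {Fault, Fan, Off, Heating}.
States satisfying ¬fan: {Cooling, Idle}.
States satisfying E[¬fan → ¬cold U ¬fan]: {Fault, Cooling, Fan, Off, Idle, Heating}.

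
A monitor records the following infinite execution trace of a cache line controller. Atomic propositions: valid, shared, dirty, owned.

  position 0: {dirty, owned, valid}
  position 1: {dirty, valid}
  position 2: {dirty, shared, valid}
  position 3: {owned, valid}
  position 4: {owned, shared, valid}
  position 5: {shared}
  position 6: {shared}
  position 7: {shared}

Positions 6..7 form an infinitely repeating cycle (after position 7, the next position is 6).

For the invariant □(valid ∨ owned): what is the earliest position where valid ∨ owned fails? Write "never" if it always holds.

5

Check valid ∨ owned at each position in order: 0 ✓, 1 ✓, 2 ✓, 3 ✓, 4 ✓.
At position 5 the labels are {shared}, so valid ∨ owned is false there. This is the first violation.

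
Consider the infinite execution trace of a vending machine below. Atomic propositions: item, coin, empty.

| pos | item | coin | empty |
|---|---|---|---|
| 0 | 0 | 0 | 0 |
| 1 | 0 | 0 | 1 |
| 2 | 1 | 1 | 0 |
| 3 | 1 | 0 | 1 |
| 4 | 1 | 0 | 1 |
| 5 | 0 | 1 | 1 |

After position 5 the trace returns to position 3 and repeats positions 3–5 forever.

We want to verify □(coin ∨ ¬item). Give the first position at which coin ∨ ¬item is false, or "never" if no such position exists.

3

Check coin ∨ ¬item at each position in order: 0 ✓, 1 ✓, 2 ✓.
At position 3 the labels are {empty, item}, so coin ∨ ¬item is false there. This is the first violation.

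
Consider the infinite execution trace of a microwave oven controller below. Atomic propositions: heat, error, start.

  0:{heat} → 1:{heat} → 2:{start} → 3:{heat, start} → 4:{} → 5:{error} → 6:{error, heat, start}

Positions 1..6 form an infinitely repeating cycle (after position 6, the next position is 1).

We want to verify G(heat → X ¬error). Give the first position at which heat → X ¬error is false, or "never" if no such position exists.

never

heat → X ¬error holds at every position 0..6, and those are all the positions the trace ever visits, so the invariant G(heat → X ¬error) is never violated.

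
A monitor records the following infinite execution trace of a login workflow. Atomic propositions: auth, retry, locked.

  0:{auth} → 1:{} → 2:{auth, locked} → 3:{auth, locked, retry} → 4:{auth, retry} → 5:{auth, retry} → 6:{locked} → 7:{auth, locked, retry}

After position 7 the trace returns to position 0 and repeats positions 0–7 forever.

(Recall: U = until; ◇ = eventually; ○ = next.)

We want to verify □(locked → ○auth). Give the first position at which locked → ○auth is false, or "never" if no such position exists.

never

locked → ○auth holds at every position 0..7, and those are all the positions the trace ever visits, so the invariant □(locked → ○auth) is never violated.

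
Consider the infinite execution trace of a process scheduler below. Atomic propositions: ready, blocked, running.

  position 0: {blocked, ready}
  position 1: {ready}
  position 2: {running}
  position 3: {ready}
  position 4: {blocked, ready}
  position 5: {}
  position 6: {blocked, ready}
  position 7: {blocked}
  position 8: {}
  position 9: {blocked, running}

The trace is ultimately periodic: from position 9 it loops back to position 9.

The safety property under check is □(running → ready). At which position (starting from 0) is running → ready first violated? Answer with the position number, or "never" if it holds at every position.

2

Check running → ready at each position in order: 0 ✓, 1 ✓.
At position 2 the labels are {running}, so running → ready is false there. This is the first violation.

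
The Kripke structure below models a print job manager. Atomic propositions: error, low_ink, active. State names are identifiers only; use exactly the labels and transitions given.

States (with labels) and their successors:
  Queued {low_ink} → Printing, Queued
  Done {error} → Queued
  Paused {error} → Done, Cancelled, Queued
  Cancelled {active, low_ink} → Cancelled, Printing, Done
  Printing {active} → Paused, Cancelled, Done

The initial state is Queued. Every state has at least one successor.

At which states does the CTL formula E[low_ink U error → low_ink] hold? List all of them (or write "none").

States satisfying low_ink: {Queued, Cancelled}.
States satisfying error → low_ink: {Queued, Cancelled, Printing}.
States satisfying E[low_ink U error → low_ink]: {Queued, Cancelled, Printing}.

{Queued, Cancelled, Printing}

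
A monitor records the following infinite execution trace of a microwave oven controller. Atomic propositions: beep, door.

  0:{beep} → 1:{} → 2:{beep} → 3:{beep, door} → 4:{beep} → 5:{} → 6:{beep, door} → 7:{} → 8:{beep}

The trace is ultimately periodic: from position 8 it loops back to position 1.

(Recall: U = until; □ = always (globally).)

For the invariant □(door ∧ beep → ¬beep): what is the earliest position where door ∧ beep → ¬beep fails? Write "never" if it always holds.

3

Check door ∧ beep → ¬beep at each position in order: 0 ✓, 1 ✓, 2 ✓.
At position 3 the labels are {beep, door}, so door ∧ beep → ¬beep is false there. This is the first violation.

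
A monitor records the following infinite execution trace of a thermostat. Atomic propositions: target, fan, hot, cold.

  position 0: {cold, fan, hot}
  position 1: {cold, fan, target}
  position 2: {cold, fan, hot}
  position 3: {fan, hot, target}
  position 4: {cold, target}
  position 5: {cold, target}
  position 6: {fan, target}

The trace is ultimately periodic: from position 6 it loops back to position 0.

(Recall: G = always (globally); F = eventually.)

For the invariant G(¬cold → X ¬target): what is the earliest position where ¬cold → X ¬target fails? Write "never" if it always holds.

Check ¬cold → X ¬target at each position in order: 0 ✓, 1 ✓, 2 ✓.
At position 3 the labels are {fan, hot, target} and the next position 4 has {cold, target}, so ¬cold → X ¬target is false there. This is the first violation.

3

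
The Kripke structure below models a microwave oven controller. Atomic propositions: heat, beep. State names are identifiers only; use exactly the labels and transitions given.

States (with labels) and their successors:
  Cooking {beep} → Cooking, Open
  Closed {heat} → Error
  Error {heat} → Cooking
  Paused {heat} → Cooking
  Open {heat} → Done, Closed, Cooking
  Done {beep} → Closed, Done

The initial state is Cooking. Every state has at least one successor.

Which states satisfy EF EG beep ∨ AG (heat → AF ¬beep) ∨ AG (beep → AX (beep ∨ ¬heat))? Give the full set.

States satisfying EG beep: {Cooking, Done}.
States satisfying EF EG beep: {Cooking, Closed, Error, Paused, Open, Done}.
States satisfying heat → AF ¬beep: {Cooking, Closed, Error, Paused, Open, Done}.
States satisfying AG (heat → AF ¬beep): {Cooking, Closed, Error, Paused, Open, Done}.
States satisfying EF EG beep ∨ AG (heat → AF ¬beep): {Cooking, Closed, Error, Paused, Open, Done}.
States satisfying beep → AX (beep ∨ ¬heat): {Closed, Error, Paused, Open}.
States satisfying AG (beep → AX (beep ∨ ¬heat)): ∅.
States satisfying EF EG beep ∨ AG (heat → AF ¬beep) ∨ AG (beep → AX (beep ∨ ¬heat)): {Cooking, Closed, Error, Paused, Open, Done}.

{Cooking, Closed, Error, Paused, Open, Done}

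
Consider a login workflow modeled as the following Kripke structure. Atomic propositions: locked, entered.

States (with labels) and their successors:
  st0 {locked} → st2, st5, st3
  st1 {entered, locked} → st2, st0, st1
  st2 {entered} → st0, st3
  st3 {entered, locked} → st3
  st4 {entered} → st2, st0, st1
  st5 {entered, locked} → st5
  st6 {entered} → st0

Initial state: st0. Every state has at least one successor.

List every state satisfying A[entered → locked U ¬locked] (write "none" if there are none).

{st2, st4, st6}

States satisfying entered → locked: {st0, st1, st3, st5}.
States satisfying ¬locked: {st2, st4, st6}.
States satisfying A[entered → locked U ¬locked]: {st2, st4, st6}.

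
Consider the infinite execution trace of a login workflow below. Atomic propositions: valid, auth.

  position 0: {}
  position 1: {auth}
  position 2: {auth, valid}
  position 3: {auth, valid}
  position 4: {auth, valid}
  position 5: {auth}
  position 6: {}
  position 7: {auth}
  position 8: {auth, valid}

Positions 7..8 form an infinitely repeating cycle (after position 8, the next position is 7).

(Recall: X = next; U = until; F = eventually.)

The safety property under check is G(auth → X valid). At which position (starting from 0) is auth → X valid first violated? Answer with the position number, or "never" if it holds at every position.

4

Check auth → X valid at each position in order: 0 ✓, 1 ✓, 2 ✓, 3 ✓.
At position 4 the labels are {auth, valid} and the next position 5 has {auth}, so auth → X valid is false there. This is the first violation.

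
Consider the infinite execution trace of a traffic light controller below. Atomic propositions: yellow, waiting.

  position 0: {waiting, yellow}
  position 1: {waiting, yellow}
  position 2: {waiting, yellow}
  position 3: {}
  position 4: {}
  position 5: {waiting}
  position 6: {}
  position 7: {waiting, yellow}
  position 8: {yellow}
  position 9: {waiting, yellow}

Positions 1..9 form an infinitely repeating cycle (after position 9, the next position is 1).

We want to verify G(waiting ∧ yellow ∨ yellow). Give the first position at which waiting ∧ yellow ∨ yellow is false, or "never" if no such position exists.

Check waiting ∧ yellow ∨ yellow at each position in order: 0 ✓, 1 ✓, 2 ✓.
At position 3 the labels are {}, so waiting ∧ yellow ∨ yellow is false there. This is the first violation.

3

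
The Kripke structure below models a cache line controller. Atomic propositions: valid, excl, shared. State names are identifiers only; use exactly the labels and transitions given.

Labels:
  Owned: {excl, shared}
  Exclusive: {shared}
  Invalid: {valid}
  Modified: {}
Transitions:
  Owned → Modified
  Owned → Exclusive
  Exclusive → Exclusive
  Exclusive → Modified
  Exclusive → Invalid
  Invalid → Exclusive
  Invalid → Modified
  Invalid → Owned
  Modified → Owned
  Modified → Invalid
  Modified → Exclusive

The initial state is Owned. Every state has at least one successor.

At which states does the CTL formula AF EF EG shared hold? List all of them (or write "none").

{Owned, Exclusive, Invalid, Modified}

States satisfying EF EG shared: {Owned, Exclusive, Invalid, Modified}.
States satisfying AF EF EG shared: {Owned, Exclusive, Invalid, Modified}.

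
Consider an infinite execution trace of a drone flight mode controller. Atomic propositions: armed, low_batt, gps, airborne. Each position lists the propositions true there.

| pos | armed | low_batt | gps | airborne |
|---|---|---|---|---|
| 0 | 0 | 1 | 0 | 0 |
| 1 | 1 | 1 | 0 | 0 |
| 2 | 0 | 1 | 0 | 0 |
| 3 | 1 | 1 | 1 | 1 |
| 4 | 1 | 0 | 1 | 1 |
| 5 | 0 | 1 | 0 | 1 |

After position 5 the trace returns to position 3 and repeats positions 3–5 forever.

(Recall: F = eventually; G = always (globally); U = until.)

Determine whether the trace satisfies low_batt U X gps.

Holds

Walking from position 0: X gps first holds at position 2, and low_batt holds at every earlier position along the way, so low_batt U X gps holds.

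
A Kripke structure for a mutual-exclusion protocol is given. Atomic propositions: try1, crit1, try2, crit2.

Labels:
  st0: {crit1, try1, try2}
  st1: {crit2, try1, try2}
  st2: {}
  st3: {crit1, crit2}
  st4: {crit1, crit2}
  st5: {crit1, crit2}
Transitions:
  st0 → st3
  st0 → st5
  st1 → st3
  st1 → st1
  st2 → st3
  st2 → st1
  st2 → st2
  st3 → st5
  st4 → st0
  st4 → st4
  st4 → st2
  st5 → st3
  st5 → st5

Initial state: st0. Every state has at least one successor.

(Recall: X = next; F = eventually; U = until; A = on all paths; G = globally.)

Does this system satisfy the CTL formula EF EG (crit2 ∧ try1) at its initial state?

No

States satisfying EG (crit2 ∧ try1): {st1}.
States satisfying EF EG (crit2 ∧ try1): {st1, st2, st4}.
No suitable path/successor from st0 witnesses the formula.
st0 ∉ Sat(EF EG (crit2 ∧ try1)).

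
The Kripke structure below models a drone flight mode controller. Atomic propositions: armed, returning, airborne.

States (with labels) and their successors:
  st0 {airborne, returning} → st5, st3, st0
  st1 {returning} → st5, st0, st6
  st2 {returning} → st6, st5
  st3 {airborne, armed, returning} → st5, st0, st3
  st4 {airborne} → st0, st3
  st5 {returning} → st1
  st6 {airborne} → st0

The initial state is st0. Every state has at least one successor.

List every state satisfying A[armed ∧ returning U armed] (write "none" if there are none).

States satisfying armed ∧ returning: {st3}.
States satisfying armed: {st3}.
States satisfying A[armed ∧ returning U armed]: {st3}.

{st3}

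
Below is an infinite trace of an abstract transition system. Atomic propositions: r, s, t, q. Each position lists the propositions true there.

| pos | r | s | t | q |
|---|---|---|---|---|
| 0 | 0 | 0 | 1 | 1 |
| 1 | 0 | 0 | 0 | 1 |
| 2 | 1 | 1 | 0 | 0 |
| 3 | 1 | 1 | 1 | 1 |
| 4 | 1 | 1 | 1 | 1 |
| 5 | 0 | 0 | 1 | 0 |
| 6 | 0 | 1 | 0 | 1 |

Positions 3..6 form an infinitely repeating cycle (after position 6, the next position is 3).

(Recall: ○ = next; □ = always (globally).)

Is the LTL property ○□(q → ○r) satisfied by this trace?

No

The position after 0 is 1; □(q → ○r) is false there.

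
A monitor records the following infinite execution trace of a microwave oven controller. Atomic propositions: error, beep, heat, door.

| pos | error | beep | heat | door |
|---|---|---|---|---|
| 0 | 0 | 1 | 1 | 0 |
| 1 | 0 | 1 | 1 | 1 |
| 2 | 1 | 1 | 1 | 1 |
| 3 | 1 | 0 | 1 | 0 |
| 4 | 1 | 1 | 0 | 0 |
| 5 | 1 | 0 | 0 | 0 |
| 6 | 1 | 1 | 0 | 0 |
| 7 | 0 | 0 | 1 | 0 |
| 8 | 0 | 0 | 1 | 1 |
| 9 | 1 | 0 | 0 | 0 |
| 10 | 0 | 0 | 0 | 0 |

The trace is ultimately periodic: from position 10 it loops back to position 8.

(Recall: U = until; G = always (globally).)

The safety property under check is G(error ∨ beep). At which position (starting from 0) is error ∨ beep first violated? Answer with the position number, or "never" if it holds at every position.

Check error ∨ beep at each position in order: 0 ✓, 1 ✓, 2 ✓, 3 ✓, 4 ✓, 5 ✓, 6 ✓.
At position 7 the labels are {heat}, so error ∨ beep is false there. This is the first violation.

7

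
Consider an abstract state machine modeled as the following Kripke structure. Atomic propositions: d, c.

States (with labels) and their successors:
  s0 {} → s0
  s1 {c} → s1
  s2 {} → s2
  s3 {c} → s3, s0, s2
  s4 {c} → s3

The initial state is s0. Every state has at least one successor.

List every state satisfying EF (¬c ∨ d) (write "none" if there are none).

States satisfying ¬c ∨ d: {s0, s2}.
States satisfying EF (¬c ∨ d): {s0, s2, s3, s4}.

{s0, s2, s3, s4}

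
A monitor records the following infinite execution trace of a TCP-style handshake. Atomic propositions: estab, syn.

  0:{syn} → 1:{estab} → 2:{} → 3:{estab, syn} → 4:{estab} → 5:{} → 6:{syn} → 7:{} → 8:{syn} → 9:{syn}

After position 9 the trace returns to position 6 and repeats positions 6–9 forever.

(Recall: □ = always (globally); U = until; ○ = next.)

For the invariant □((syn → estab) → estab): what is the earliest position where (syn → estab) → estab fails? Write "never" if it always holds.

Check (syn → estab) → estab at each position in order: 0 ✓, 1 ✓.
At position 2 the labels are {}, so (syn → estab) → estab is false there. This is the first violation.

2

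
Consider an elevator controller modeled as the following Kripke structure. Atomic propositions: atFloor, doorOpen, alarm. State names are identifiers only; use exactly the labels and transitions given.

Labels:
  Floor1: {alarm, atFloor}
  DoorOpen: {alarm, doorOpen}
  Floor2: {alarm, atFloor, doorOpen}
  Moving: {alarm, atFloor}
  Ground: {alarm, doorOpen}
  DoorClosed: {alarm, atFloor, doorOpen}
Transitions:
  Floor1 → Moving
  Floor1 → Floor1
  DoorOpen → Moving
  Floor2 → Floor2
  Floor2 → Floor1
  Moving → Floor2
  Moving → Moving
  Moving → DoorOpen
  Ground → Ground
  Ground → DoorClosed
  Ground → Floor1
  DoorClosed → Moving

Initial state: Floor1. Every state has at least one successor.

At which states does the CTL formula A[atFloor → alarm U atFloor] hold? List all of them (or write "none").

States satisfying atFloor → alarm: {Floor1, DoorOpen, Floor2, Moving, Ground, DoorClosed}.
States satisfying atFloor: {Floor1, Floor2, Moving, DoorClosed}.
States satisfying A[atFloor → alarm U atFloor]: {Floor1, DoorOpen, Floor2, Moving, DoorClosed}.

{Floor1, DoorOpen, Floor2, Moving, DoorClosed}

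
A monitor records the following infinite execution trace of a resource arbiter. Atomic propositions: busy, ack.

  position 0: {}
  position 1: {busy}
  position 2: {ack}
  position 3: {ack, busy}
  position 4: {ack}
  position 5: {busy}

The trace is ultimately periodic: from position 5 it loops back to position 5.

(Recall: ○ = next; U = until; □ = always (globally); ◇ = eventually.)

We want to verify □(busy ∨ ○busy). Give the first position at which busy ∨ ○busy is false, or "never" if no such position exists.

never

busy ∨ ○busy holds at every position 0..5, and those are all the positions the trace ever visits, so the invariant □(busy ∨ ○busy) is never violated.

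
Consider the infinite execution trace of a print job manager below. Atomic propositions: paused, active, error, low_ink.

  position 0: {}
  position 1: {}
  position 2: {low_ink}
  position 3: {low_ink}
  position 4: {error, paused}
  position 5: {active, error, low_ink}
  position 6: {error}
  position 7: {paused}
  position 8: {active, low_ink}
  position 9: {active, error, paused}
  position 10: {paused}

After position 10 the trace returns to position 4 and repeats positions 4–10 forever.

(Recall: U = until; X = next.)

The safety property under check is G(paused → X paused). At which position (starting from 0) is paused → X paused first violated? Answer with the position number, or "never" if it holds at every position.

4

Check paused → X paused at each position in order: 0 ✓, 1 ✓, 2 ✓, 3 ✓.
At position 4 the labels are {error, paused} and the next position 5 has {active, error, low_ink}, so paused → X paused is false there. This is the first violation.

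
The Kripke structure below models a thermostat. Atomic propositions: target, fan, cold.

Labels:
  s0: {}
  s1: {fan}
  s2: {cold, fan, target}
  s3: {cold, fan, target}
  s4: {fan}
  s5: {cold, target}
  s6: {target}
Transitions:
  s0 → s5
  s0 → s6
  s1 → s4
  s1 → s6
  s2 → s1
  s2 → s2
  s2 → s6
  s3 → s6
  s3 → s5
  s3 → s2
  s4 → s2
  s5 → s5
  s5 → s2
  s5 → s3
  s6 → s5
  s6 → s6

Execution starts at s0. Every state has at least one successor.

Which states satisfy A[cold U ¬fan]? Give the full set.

{s0, s5, s6}

States satisfying cold: {s2, s3, s5}.
States satisfying ¬fan: {s0, s5, s6}.
States satisfying A[cold U ¬fan]: {s0, s5, s6}.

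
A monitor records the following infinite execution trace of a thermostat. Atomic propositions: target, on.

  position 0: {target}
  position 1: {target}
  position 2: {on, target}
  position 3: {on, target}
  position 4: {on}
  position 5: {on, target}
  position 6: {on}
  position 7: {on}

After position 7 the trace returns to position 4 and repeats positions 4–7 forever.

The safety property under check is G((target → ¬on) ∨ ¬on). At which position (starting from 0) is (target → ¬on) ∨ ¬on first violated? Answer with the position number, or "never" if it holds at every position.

2

Check (target → ¬on) ∨ ¬on at each position in order: 0 ✓, 1 ✓.
At position 2 the labels are {on, target}, so (target → ¬on) ∨ ¬on is false there. This is the first violation.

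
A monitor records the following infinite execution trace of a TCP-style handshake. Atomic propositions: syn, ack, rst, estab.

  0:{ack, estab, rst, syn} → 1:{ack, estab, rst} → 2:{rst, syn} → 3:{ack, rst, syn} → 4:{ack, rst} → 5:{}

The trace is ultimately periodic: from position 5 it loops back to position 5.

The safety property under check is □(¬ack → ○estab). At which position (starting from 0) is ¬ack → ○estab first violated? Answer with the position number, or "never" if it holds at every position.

Check ¬ack → ○estab at each position in order: 0 ✓, 1 ✓.
At position 2 the labels are {rst, syn} and the next position 3 has {ack, rst, syn}, so ¬ack → ○estab is false there. This is the first violation.

2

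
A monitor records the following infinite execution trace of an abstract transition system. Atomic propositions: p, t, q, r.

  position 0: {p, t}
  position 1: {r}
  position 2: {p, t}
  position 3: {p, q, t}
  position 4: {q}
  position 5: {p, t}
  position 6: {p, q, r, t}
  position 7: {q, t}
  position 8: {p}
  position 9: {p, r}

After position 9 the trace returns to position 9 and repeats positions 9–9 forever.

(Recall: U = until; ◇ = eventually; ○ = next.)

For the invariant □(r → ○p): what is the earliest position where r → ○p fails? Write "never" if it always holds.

6

Check r → ○p at each position in order: 0 ✓, 1 ✓, 2 ✓, 3 ✓, 4 ✓, 5 ✓.
At position 6 the labels are {p, q, r, t} and the next position 7 has {q, t}, so r → ○p is false there. This is the first violation.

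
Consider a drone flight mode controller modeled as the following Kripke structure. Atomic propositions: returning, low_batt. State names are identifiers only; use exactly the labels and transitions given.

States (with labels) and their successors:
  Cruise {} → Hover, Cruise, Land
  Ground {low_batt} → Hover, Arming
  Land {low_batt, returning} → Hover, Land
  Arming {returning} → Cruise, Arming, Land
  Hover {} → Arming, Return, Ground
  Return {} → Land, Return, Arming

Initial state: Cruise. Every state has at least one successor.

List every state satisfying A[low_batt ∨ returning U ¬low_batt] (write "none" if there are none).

{Cruise, Ground, Arming, Hover, Return}

States satisfying low_batt ∨ returning: {Ground, Land, Arming}.
States satisfying ¬low_batt: {Cruise, Arming, Hover, Return}.
States satisfying A[low_batt ∨ returning U ¬low_batt]: {Cruise, Ground, Arming, Hover, Return}.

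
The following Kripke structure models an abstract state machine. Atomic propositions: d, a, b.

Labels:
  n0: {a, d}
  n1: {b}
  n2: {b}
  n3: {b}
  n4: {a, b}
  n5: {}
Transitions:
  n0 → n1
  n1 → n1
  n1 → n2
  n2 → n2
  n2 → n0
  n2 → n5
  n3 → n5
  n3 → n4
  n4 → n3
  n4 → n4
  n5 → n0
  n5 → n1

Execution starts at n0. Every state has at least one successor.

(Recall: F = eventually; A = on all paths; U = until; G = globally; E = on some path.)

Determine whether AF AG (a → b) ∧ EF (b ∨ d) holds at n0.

Violated

States satisfying AG (a → b): ∅.
States satisfying AF AG (a → b): ∅.
States satisfying b ∨ d: {n0, n1, n2, n3, n4}.
States satisfying EF (b ∨ d): {n0, n1, n2, n3, n4, n5}.
States satisfying AF AG (a → b) ∧ EF (b ∨ d): ∅.
n0 ∉ Sat(AF AG (a → b) ∧ EF (b ∨ d)).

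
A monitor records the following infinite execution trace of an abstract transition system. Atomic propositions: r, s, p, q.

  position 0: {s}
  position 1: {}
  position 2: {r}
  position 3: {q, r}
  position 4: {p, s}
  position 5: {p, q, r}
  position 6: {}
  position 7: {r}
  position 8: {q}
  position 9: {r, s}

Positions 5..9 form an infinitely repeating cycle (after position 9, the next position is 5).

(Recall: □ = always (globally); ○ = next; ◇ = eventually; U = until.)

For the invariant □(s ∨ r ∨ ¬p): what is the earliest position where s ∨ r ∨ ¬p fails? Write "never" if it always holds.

s ∨ r ∨ ¬p holds at every position 0..9, and those are all the positions the trace ever visits, so the invariant □(s ∨ r ∨ ¬p) is never violated.

never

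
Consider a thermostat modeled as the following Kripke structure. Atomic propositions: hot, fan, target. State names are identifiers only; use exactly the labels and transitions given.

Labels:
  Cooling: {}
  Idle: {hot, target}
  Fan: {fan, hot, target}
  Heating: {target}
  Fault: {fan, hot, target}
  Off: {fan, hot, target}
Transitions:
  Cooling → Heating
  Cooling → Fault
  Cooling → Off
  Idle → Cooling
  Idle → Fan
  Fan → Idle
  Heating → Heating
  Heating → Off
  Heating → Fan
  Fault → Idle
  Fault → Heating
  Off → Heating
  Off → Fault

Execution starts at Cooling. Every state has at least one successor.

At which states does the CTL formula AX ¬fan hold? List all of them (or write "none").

States satisfying ¬fan: {Cooling, Idle, Heating}.
States satisfying AX ¬fan: {Fan, Fault}.

{Fan, Fault}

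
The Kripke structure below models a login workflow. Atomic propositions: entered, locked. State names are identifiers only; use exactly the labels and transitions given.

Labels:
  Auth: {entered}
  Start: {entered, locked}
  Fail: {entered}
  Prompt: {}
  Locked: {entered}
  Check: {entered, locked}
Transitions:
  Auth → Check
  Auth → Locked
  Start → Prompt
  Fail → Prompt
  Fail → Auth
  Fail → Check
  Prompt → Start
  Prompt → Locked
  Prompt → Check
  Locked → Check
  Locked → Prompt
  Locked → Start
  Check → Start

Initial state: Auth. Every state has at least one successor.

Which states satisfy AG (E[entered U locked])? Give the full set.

none

States satisfying E[entered U locked]: {Auth, Start, Fail, Locked, Check}.
States satisfying AG (E[entered U locked]): ∅.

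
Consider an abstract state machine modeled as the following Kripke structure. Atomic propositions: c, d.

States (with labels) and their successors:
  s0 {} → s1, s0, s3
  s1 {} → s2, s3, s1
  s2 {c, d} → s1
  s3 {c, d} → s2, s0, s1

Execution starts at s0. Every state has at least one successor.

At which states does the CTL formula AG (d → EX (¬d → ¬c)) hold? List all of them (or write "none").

{s0, s1, s2, s3}

States satisfying d → EX (¬d → ¬c): {s0, s1, s2, s3}.
States satisfying AG (d → EX (¬d → ¬c)): {s0, s1, s2, s3}.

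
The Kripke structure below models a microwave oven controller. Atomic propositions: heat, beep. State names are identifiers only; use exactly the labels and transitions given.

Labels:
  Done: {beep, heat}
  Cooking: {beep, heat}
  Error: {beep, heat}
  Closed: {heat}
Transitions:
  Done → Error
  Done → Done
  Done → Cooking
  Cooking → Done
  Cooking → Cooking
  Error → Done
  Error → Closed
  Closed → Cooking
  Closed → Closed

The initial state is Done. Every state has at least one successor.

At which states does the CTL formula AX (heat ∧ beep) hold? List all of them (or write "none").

{Done, Cooking}

States satisfying heat ∧ beep: {Done, Cooking, Error}.
States satisfying AX (heat ∧ beep): {Done, Cooking}.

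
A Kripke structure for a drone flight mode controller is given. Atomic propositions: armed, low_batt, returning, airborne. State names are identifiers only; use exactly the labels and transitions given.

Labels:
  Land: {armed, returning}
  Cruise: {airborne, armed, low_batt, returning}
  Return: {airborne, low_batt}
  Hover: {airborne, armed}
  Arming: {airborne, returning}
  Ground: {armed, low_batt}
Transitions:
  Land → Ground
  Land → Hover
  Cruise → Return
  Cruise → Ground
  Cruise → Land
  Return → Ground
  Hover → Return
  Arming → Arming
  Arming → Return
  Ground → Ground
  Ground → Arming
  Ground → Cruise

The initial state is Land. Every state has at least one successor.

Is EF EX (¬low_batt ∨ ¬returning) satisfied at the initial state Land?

Yes

States satisfying EX (¬low_batt ∨ ¬returning): {Land, Cruise, Return, Hover, Arming, Ground}.
States satisfying EF EX (¬low_batt ∨ ¬returning): {Land, Cruise, Return, Hover, Arming, Ground}.
Some path from Land reaches a state where EX (¬low_batt ∨ ¬returning) holds.
Land ∈ Sat(EF EX (¬low_batt ∨ ¬returning)).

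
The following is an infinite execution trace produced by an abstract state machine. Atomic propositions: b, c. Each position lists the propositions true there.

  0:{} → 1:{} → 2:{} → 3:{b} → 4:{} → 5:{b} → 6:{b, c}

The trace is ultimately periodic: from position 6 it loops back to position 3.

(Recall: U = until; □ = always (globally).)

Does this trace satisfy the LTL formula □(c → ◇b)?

Yes

c → ◇b holds at every position 0..6, and those are all positions ever visited, so □(c → ◇b) holds.
Positions where c holds: 6.
Check ◇b at each: 6→ok.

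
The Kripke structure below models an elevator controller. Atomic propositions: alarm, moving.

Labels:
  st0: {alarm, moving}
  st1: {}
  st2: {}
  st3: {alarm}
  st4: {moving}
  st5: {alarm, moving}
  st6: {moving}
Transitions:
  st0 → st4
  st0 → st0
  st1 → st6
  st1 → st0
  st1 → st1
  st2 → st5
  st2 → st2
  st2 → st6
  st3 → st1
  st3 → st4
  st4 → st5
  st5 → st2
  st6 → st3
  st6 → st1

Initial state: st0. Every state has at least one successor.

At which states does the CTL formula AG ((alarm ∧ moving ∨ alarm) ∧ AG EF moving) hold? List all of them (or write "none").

none

States satisfying (alarm ∧ moving ∨ alarm) ∧ AG EF moving: {st0, st3, st5}.
States satisfying AG ((alarm ∧ moving ∨ alarm) ∧ AG EF moving): ∅.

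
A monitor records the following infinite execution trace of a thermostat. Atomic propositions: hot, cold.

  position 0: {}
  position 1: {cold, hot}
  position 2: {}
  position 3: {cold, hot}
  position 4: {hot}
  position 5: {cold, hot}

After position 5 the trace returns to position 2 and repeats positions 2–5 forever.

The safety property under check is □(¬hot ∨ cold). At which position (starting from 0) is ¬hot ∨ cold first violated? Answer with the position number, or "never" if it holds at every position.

Check ¬hot ∨ cold at each position in order: 0 ✓, 1 ✓, 2 ✓, 3 ✓.
At position 4 the labels are {hot}, so ¬hot ∨ cold is false there. This is the first violation.

4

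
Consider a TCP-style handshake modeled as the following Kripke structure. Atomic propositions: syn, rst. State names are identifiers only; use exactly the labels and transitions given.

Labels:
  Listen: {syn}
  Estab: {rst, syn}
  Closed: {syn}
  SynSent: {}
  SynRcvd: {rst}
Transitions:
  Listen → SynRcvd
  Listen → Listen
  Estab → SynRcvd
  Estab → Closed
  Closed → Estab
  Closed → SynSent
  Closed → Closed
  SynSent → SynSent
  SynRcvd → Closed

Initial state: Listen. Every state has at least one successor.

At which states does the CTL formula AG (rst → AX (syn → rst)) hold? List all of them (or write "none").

States satisfying rst → AX (syn → rst): {Listen, Closed, SynSent}.
States satisfying AG (rst → AX (syn → rst)): {SynSent}.

{SynSent}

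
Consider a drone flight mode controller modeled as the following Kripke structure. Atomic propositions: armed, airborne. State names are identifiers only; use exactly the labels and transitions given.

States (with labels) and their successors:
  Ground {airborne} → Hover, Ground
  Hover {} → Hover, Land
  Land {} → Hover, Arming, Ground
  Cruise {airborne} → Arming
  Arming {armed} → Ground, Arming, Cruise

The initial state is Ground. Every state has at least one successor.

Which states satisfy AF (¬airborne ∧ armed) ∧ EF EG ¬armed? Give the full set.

{Cruise, Arming}

States satisfying ¬airborne ∧ armed: {Arming}.
States satisfying AF (¬airborne ∧ armed): {Cruise, Arming}.
States satisfying EG ¬armed: {Ground, Hover, Land}.
States satisfying EF EG ¬armed: {Ground, Hover, Land, Cruise, Arming}.
States satisfying AF (¬airborne ∧ armed) ∧ EF EG ¬armed: {Cruise, Arming}.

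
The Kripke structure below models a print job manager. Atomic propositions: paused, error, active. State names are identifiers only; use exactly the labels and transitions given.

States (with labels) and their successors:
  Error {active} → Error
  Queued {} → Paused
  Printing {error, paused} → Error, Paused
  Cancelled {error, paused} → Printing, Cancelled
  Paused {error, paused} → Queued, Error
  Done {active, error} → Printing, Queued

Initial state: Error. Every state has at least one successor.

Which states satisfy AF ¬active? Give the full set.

{Queued, Printing, Cancelled, Paused, Done}

States satisfying ¬active: {Queued, Printing, Cancelled, Paused}.
States satisfying AF ¬active: {Queued, Printing, Cancelled, Paused, Done}.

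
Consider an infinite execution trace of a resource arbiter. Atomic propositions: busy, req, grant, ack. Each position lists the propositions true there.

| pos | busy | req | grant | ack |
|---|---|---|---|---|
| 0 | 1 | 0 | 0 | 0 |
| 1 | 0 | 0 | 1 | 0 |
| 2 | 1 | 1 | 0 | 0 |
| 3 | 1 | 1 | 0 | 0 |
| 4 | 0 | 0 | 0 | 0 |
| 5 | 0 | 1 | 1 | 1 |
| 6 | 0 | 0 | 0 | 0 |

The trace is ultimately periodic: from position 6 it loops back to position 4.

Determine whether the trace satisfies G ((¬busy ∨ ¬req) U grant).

No

(¬busy ∨ ¬req) U grant must hold at every position from 0 onward. It fails at position 2, so G ((¬busy ∨ ¬req) U grant) is false.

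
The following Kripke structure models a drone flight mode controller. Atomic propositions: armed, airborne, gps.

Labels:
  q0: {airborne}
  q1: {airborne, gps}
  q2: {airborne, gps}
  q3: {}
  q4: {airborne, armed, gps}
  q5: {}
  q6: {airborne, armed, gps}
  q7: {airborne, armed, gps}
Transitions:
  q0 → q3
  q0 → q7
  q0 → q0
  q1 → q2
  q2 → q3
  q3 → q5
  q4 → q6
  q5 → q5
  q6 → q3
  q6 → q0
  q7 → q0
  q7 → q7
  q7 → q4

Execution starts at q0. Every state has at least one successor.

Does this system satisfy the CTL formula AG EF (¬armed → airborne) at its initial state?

States satisfying EF (¬armed → airborne): {q0, q1, q2, q4, q6, q7}.
States satisfying AG EF (¬armed → airborne): ∅.
q3 is reachable from q0 and violates EF (¬armed → airborne), so AG fails at q0.
q0 ∉ Sat(AG EF (¬armed → airborne)).

Does not hold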